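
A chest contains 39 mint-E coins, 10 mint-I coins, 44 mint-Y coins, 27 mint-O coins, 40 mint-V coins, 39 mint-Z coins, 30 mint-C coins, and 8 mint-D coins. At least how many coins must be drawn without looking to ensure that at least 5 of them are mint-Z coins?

In the worst case for collecting mint-Z coins, every non-mint-Z coin comes out first.
There are 39 + 10 + 44 + 27 + 40 + 30 + 8 = 198 non-mint-Z coins altogether.
After those, each further coin must be mint-Z, so 198 + 5 = 203 draws guarantee 5 mint-Z coins.

203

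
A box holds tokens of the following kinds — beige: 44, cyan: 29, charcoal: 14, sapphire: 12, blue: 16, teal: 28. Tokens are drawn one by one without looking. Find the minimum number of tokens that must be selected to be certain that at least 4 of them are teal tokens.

119

In the worst case for collecting teal tokens, every non-teal token comes out first.
There are 44 + 29 + 14 + 12 + 16 = 115 non-teal tokens altogether.
After those, each further token must be teal, so 115 + 4 = 119 draws guarantee 4 teal tokens.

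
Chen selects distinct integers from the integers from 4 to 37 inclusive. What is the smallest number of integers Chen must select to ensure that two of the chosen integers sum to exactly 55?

A set avoiding the sum 55 can contain at most one of each pair {x, 55−x}, plus the 14 elements whose complement lies outside the range.
The integers 4, …, 27 (24 of them) are such a set: any two sum to at least 4+5 = 9 and at most 26+27 = 53 < 55.
Any 25th integer completes one of the 10 pairs, so 25 choices force a sum of 55.

25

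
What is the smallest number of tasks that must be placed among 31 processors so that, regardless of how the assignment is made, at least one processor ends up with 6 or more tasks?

With 155 tasks one could put exactly 5 in each of the 31 processors, and no processor would reach 6.
One more task must land in a processor that already has 5, giving it 6.
So 31 × 5 + 1 = 156 tasks are required.

156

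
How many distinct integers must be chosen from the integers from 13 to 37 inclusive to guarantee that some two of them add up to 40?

19

Group the elements by complementary pair {x, 40−x}: {13,27}, {14,26}, {15,25}, …, giving 7 two-element pairs; the single value 20 (it cannot pair with itself since the integers are distinct); and 10 integers whose partner 40−x falls outside [13,37].
Pigeonhole: treating each of those 18 groups as a pigeonhole, one can pick one integer per group — 18 integers — with no two summing to 40.
The 19th integer lands in an occupied pair, forcing a sum of 40.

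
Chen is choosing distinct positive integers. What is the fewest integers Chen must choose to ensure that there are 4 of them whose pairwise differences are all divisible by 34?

103

Integers whose pairwise differences are multiples of 34 are exactly those sharing a remainder mod 34. The 34 residue classes mod 34 are the pigeonholes.
With 102 integers one could put 3 in each residue class and have no class reach 4.
The 103rd integer pushes some class to 4, so 34·3 + 1 = 103.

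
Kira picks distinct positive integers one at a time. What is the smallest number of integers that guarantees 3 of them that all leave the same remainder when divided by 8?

Pigeonhole: the 8 residue classes mod 8 are the pigeonholes.
With 16 integers one could put 2 in each residue class and have no class reach 3.
The 17th integer pushes some class to 3, so 8·2 + 1 = 17.

17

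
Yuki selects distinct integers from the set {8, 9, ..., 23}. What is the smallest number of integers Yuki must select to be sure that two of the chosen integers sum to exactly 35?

11

A set avoiding the sum 35 can contain at most one of each pair {x, 35−x}, plus the 4 elements whose complement lies outside the range.
The integers 8, …, 17 (10 of them) are such a set: any two sum to at least 8+9 = 17 and at most 16+17 = 33 < 35.
By pigeonhole, any 11th integer completes one of the 6 pairs, so 11 choices force a sum of 35.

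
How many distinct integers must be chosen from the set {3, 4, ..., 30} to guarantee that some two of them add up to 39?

18

Group the elements by complementary pair {x, 39−x}: {9,30}, {10,29}, {11,28}, …, giving 11 two-element pairs and 6 integers whose partner 39−x falls outside [3,30].
Treating each of those 17 groups as a pigeonhole, one can pick one integer per group — 17 integers — with no two summing to 39.
The 18th integer lands in an occupied pair, forcing a sum of 39.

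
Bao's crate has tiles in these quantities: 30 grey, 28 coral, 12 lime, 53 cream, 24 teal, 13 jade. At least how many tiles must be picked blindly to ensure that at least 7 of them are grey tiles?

In the worst case for collecting grey tiles, every non-grey tile comes out first.
There are 28 + 12 + 53 + 24 + 13 = 130 non-grey tiles altogether.
After those, each further tile must be grey, so 130 + 7 = 137 draws guarantee 7 grey tiles.

137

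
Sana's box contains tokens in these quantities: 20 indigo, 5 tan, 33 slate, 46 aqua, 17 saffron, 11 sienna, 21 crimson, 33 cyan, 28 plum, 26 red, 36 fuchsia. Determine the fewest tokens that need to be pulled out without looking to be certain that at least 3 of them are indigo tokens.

259

In the worst case for collecting indigo tokens, every non-indigo token comes out first.
There are 5 + 33 + 46 + 17 + 11 + 21 + 33 + 28 + 26 + 36 = 256 non-indigo tokens altogether.
After those, each further token must be indigo, so 256 + 3 = 259 draws guarantee 3 indigo tokens.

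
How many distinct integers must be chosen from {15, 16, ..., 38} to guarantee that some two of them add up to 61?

17

A set avoiding the sum 61 can contain at most one of each pair {x, 61−x}, plus the 8 elements whose complement lies outside the range.
The integers 15, …, 30 (16 of them) are such a set: any two sum to at least 15+16 = 31 and at most 29+30 = 59 < 61.
By the pigeonhole principle, any 17th integer completes one of the 8 pairs, so 17 choices force a sum of 61.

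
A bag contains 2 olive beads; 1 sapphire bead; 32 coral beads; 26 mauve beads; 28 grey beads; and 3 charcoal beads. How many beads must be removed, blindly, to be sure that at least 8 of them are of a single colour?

Put each drawn bead into a box by colour. The largest draw with every box below 8 takes min(count, 7) from each colour; colours with fewer than 7 contribute all they have.
Σ min(cᵢ, 7) = 2 + 1 + 7 + 7 + 7 + 3 = 27.
Draw number 27 + 1 = 28 must push one box to 8.

28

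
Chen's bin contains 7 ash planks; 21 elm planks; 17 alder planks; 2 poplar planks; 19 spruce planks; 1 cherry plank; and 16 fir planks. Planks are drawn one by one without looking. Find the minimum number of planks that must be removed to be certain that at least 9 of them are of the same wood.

By pigeonhole, the 7 woods are the holes; the planks drawn are the pigeons.
To avoid 9 of any one wood, the worst case takes at most 8 of each wood, or every plank of a wood that has fewer than 8.
That gives 7 + 8 + 8 + 2 + 8 + 1 + 8 = 42 planks with no wood reaching 9.
The next plank forces some wood to 9, so 42 + 1 = 43.

43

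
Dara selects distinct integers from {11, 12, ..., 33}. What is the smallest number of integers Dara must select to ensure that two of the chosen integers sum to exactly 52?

17

Group the elements by complementary pair {x, 52−x}: {19,33}, {20,32}, {21,31}, …, giving 7 two-element pairs; the single value 26 (it cannot pair with itself since the integers are distinct); and 8 integers whose partner 52−x falls outside [11,33].
By pigeonhole, treating each of those 16 groups as a pigeonhole, one can pick one integer per group — 16 integers — with no two summing to 52.
The 17th integer lands in an occupied pair, forcing a sum of 52.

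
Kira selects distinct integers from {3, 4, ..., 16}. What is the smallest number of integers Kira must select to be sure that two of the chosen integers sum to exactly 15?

10

Group the elements by complementary pair {x, 15−x}: {3,12}, {4,11}, {5,10}, …, giving 5 two-element pairs and 4 integers whose partner 15−x falls outside [3,16].
Treating each of those 9 groups as a pigeonhole, one can pick one integer per group — 9 integers — with no two summing to 15.
The 10th integer lands in an occupied pair, forcing a sum of 15.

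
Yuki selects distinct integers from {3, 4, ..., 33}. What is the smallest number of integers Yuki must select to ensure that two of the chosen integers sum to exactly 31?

19

A set avoiding the sum 31 can contain at most one of each pair {x, 31−x}, plus the 5 elements whose complement lies outside the range.
The integers 16, …, 33 (18 of them) are such a set: any two sum to at least 16+17 = 33 > 31.
Any 19th integer completes one of the 13 pairs, so 19 choices force a sum of 31.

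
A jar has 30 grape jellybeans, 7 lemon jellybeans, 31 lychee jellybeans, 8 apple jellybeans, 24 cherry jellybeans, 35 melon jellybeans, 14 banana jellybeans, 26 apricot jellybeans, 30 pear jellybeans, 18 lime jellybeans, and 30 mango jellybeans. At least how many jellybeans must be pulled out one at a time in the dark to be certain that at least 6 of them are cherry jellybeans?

In the worst case for collecting cherry jellybeans, every non-cherry jellybean comes out first.
There are 30 + 7 + 31 + 8 + 35 + 14 + 26 + 30 + 18 + 30 = 229 non-cherry jellybeans altogether.
After those, each further jellybean must be cherry, so 229 + 6 = 235 draws guarantee 6 cherry jellybeans.

235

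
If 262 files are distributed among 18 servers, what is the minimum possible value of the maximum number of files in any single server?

15

The 18 servers are the holes and the 262 files are the pigeons.
If every server held at most 14 files, the total would be at most 18 × 14 = 252, which is less than 262.
So some server holds at least ⌈262/18⌉ = 15 files.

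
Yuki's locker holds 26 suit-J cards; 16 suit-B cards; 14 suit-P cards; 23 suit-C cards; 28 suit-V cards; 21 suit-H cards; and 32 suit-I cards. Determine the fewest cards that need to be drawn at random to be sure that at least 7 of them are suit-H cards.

In the worst case for collecting suit-H cards, every non-suit-H card comes out first.
There are 26 + 16 + 14 + 23 + 28 + 32 = 139 non-suit-H cards altogether.
After those, each further card must be suit-H, so 139 + 7 = 146 draws guarantee 7 suit-H cards.

146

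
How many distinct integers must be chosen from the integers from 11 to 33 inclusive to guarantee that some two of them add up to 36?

17

Two chosen integers sum to 36 exactly when both halves of some pair {x, 36−x} with 11 ≤ x ≤ 36−x ≤ 25 are chosen — 7 such pairs.
The remaining 9 elements (those with no distinct partner in range) can never complete a 36-sum, so the worst case takes all of them and one from each pair: 9 + 7 = 16.
By pigeonhole, the 17th integer has to be the second member of some pair, so 16 + 1 = 17.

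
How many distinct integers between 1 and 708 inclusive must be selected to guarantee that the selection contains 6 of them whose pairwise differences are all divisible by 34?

Integers whose pairwise differences are multiples of 34 are exactly those sharing a remainder mod 34. The 34 residue classes mod 34 are the pigeonholes.
With 170 integers one could put 5 in each residue class and have no class reach 6.
The 171st integer pushes some class to 6, so 34·5 + 1 = 171.

171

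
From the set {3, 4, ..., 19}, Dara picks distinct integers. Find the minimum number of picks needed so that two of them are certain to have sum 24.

11

Two chosen integers sum to 24 exactly when both halves of some pair {x, 24−x} with 5 ≤ x ≤ 24−x ≤ 19 are chosen — 7 such pairs.
The remaining 3 elements (those with no distinct partner in range) can never complete a 24-sum, so the worst case takes all of them and one from each pair: 3 + 7 = 10.
Pigeonhole: the 11th integer has to be the second member of some pair, so 10 + 1 = 11.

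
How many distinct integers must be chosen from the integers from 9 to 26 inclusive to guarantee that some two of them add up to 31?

Group the elements by complementary pair {x, 31−x}: {9,22}, {10,21}, {11,20}, …, giving 7 two-element pairs and 4 integers whose partner 31−x falls outside [9,26].
Treating each of those 11 groups as a pigeonhole, one can pick one integer per group — 11 integers — with no two summing to 31.
The 12th integer lands in an occupied pair, forcing a sum of 31.

12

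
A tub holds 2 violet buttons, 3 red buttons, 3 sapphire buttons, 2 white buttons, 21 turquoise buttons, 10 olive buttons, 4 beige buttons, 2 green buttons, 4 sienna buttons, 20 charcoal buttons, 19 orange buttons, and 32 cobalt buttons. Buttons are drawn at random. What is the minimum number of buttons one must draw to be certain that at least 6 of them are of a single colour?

The 12 colours are the holes; the buttons drawn are the pigeons.
To avoid 6 of any one colour, the worst case takes at most 5 of each colour, or every button of a colour that has fewer than 5.
That gives 2 + 3 + 3 + 2 + 5 + 5 + 4 + 2 + 4 + 5 + 5 + 5 = 45 buttons with no colour reaching 6.
The next button forces some colour to 6, so 45 + 1 = 46.

46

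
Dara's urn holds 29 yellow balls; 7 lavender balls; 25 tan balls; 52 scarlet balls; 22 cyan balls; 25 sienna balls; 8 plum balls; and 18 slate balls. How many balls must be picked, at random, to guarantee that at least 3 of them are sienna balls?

In the worst case for collecting sienna balls, every non-sienna ball comes out first.
There are 29 + 7 + 25 + 52 + 22 + 8 + 18 = 161 non-sienna balls altogether.
After those, each further ball must be sienna, so 161 + 3 = 164 draws guarantee 3 sienna balls.

164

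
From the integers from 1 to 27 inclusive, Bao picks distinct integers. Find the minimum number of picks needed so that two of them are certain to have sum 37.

Group the elements by complementary pair {x, 37−x}: {10,27}, {11,26}, {12,25}, …, giving 9 two-element pairs and 9 integers whose partner 37−x falls outside [1,27].
Treating each of those 18 groups as a pigeonhole, one can pick one integer per group — 18 integers — with no two summing to 37.
The 19th integer lands in an occupied pair, forcing a sum of 37.

19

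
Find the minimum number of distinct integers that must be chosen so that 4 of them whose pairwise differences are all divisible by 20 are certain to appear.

Integers whose pairwise differences are multiples of 20 are exactly those sharing a remainder mod 20. Pigeonhole: the 20 residue classes mod 20 are the pigeonholes.
With 60 integers one could put 3 in each residue class and have no class reach 4.
The 61st integer pushes some class to 4, so 20·3 + 1 = 61.

61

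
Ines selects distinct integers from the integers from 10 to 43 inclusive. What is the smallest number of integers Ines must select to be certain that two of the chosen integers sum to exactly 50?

Group the elements by complementary pair {x, 50−x}: {10,40}, {11,39}, {12,38}, …, giving 15 two-element pairs, the single value 25 (it cannot pair with itself since the integers are distinct), and 3 integers whose partner 50−x falls outside [10,43].
Treating each of those 19 groups as a pigeonhole, one can pick one integer per group — 19 integers — with no two summing to 50.
The 20th integer lands in an occupied pair, forcing a sum of 50.

20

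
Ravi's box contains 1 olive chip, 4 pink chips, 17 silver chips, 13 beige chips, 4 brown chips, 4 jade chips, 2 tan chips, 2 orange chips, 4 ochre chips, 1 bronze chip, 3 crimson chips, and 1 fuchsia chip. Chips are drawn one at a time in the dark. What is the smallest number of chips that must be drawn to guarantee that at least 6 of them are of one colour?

37

By the pigeonhole principle, put each drawn chip into a box by colour. The largest draw with every box below 6 takes min(count, 5) from each colour; colours with fewer than 5 contribute all they have.
Σ min(cᵢ, 5) = 1 + 4 + 5 + 5 + 4 + 4 + 2 + 2 + 4 + 1 + 3 + 1 = 36.
Draw number 36 + 1 = 37 must push one box to 6.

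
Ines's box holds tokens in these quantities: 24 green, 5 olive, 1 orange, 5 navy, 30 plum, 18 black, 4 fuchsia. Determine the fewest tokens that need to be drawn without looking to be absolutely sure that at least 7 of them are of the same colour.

34

The 7 colours are the holes; the tokens drawn are the pigeons.
To avoid 7 of any one colour, the worst case takes at most 6 of each colour, or every token of a colour that has fewer than 6.
That gives 6 + 5 + 1 + 5 + 6 + 6 + 4 = 33 tokens with no colour reaching 7.
The next token forces some colour to 7, so 33 + 1 = 34.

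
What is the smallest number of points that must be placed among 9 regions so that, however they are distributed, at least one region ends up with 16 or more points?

With 135 points one could put exactly 15 in each of the 9 regions, and no region would reach 16.
Pigeonhole: one more point must land in a region that already has 15, giving it 16.
So 9 × 15 + 1 = 136 points are required.

136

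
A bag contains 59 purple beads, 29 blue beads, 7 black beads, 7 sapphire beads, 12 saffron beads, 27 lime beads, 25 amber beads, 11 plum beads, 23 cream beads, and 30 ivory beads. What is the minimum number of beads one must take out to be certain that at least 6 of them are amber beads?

In the worst case for collecting amber beads, every non-amber bead comes out first.
There are 59 + 29 + 7 + 7 + 12 + 27 + 11 + 23 + 30 = 205 non-amber beads altogether.
After those, each further bead must be amber, so 205 + 6 = 211 draws guarantee 6 amber beads.

211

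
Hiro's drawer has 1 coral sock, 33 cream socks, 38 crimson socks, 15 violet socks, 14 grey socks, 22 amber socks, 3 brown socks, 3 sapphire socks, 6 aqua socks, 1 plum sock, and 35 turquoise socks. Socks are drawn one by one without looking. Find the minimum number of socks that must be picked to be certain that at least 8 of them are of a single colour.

By pigeonhole, put each drawn sock into a box by colour. The largest draw with every box below 8 takes min(count, 7) from each colour; colours with fewer than 7 contribute all they have.
Σ min(cᵢ, 7) = 1 + 7 + 7 + 7 + 7 + 7 + 3 + 3 + 6 + 1 + 7 = 56.
Draw number 56 + 1 = 57 must push one box to 8.

57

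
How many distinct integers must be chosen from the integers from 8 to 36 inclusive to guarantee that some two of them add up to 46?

Group the elements by complementary pair {x, 46−x}: {10,36}, {11,35}, {12,34}, …, giving 13 two-element pairs, the single value 23 (it cannot pair with itself since the integers are distinct), and 2 integers whose partner 46−x falls outside [8,36].
Pigeonhole: treating each of those 16 groups as a pigeonhole, one can pick one integer per group — 16 integers — with no two summing to 46.
The 17th integer lands in an occupied pair, forcing a sum of 46.

17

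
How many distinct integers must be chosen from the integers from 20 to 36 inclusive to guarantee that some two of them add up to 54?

11

A set avoiding the sum 54 can contain at most one of each pair {x, 54−x}, plus the 3 elements whose complement lies outside the range or equal to its own complement.
The integers 27, …, 36 (10 of them) are such a set: any two sum to at least 27+28 = 55 > 54.
By pigeonhole, any 11th integer completes one of the 7 pairs, so 11 choices force a sum of 54.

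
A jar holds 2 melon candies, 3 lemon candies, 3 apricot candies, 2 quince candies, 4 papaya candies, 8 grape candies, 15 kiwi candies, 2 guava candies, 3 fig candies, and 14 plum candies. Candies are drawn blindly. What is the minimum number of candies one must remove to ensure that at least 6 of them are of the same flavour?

35

By pigeonhole, the 10 flavours are the holes; the candies drawn are the pigeons.
To avoid 6 of any one flavour, the worst case takes at most 5 of each flavour, or every candy of a flavour that has fewer than 5.
That gives 2 + 3 + 3 + 2 + 4 + 5 + 5 + 2 + 3 + 5 = 34 candies with no flavour reaching 6.
The next candy forces some flavour to 6, so 34 + 1 = 35.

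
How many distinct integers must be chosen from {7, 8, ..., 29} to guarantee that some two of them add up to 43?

A set avoiding the sum 43 can contain at most one of each pair {x, 43−x}, plus the 7 elements whose complement lies outside the range.
The integers 7, …, 21 (15 of them) are such a set: any two sum to at least 7+8 = 15 and at most 20+21 = 41 < 43.
Any 16th integer completes one of the 8 pairs, so 16 choices force a sum of 43.

16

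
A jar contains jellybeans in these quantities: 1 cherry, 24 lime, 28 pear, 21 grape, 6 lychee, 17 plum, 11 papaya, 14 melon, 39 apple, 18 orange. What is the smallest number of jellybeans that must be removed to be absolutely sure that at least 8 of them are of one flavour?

64

Put each drawn jellybean into a box by flavour. The largest draw with every box below 8 takes min(count, 7) from each flavour; flavours with fewer than 7 contribute all they have.
Σ min(cᵢ, 7) = 1 + 7 + 7 + 7 + 6 + 7 + 7 + 7 + 7 + 7 = 63.
Draw number 63 + 1 = 64 must push one box to 8.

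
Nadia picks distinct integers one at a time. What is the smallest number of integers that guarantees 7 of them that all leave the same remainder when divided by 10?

By pigeonhole, the 10 residue classes mod 10 are the pigeonholes.
With 60 integers one could put 6 in each residue class and have no class reach 7.
The 61st integer pushes some class to 7, so 10·6 + 1 = 61.

61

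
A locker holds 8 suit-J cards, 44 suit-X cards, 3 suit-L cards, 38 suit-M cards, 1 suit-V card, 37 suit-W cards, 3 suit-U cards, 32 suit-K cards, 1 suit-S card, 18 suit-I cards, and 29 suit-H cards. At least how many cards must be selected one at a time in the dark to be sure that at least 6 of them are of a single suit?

By the pigeonhole principle, put each drawn card into a box by suit. The largest draw with every box below 6 takes min(count, 5) from each suit; suits with fewer than 5 contribute all they have.
Σ min(cᵢ, 5) = 5 + 5 + 3 + 5 + 1 + 5 + 3 + 5 + 1 + 5 + 5 = 43.
Draw number 43 + 1 = 44 must push one box to 6.

44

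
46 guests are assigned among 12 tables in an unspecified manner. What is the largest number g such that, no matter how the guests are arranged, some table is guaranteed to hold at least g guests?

The 12 tables are the holes and the 46 guests are the pigeons.
If every table held at most 3 guests, the total would be at most 12 × 3 = 36, which is less than 46.
So some table holds at least ⌈46/12⌉ = 4 guests.

4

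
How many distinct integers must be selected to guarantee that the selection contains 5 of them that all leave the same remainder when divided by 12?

The 12 residue classes mod 12 are the pigeonholes.
With 48 integers one could put 4 in each residue class and have no class reach 5.
The 49th integer pushes some class to 5, so 12·4 + 1 = 49.

49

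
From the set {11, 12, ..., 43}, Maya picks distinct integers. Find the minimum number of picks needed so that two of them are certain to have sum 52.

19

Group the elements by complementary pair {x, 52−x}: {11,41}, {12,40}, {13,39}, …, giving 15 two-element pairs; the single value 26 (it cannot pair with itself since the integers are distinct); and 2 integers whose partner 52−x falls outside [11,43].
By the pigeonhole principle, treating each of those 18 groups as a pigeonhole, one can pick one integer per group — 18 integers — with no two summing to 52.
The 19th integer lands in an occupied pair, forcing a sum of 52.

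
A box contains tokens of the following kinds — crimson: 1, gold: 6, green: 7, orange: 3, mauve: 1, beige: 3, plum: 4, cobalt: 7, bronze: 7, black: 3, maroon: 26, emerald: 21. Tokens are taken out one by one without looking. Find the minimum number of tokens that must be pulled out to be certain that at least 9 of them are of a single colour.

59

An adversary could hand out at most 8 tokens per colour (10 colours run out sooner): 1 + 6 + 7 + 3 + 1 + 3 + 4 + 7 + 7 + 3 + 8 + 8 = 58 tokens and still no colour has 9.
Pigeonhole: one more token lands in a colour already at 8, so 59 draws are enough and 58 are not.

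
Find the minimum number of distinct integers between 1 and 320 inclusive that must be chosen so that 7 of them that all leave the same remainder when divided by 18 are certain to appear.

Pigeonhole: the 18 residue classes mod 18 are the pigeonholes.
With 108 integers one could put 6 in each residue class and have no class reach 7.
The 109th integer pushes some class to 7, so 18·6 + 1 = 109.

109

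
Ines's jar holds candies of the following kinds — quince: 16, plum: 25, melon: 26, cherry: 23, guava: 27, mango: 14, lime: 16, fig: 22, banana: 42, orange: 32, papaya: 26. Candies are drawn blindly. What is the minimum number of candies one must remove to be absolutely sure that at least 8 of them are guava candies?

250

In the worst case for collecting guava candies, every non-guava candy comes out first.
There are 16 + 25 + 26 + 23 + 14 + 16 + 22 + 42 + 32 + 26 = 242 non-guava candies altogether.
After those, each further candy must be guava, so 242 + 8 = 250 draws guarantee 8 guava candies.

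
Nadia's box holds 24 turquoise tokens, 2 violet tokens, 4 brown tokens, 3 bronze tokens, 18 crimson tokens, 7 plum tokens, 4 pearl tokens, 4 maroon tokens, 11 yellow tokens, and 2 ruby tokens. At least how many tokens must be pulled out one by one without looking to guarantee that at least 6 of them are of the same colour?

Pigeonhole: the 10 colours are the holes; the tokens drawn are the pigeons.
To avoid 6 of any one colour, the worst case takes at most 5 of each colour, or every token of a colour that has fewer than 5.
That gives 5 + 2 + 4 + 3 + 5 + 5 + 4 + 4 + 5 + 2 = 39 tokens with no colour reaching 6.
The next token forces some colour to 6, so 39 + 1 = 40.

40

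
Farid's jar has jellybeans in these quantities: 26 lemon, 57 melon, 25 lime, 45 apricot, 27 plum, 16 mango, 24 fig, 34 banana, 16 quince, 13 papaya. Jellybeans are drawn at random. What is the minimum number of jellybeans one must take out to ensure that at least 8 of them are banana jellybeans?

In the worst case for collecting banana jellybeans, every non-banana jellybean comes out first.
There are 26 + 57 + 25 + 45 + 27 + 16 + 24 + 16 + 13 = 249 non-banana jellybeans altogether.
After those, each further jellybean must be banana, so 249 + 8 = 257 draws guarantee 8 banana jellybeans.

257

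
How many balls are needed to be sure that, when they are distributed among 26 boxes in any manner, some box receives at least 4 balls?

79

With 78 balls one could put exactly 3 in each of the 26 boxes, and no box would reach 4.
One more ball must land in a box that already has 3, giving it 4.
So 26 × 3 + 1 = 79 balls are required.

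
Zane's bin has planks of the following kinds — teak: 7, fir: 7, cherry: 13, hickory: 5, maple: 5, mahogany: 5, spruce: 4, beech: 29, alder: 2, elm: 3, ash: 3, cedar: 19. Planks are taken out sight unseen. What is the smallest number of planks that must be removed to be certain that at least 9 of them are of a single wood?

66

An adversary could hand out at most 8 planks per wood (9 woods run out sooner): 7 + 7 + 8 + 5 + 5 + 5 + 4 + 8 + 2 + 3 + 3 + 8 = 65 planks and still no wood has 9.
One more plank lands in a wood already at 8, so 66 draws are enough and 65 are not.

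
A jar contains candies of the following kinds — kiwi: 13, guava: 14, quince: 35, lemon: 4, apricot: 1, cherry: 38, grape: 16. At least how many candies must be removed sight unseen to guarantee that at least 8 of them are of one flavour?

By the pigeonhole principle, the 7 flavours are the holes; the candies drawn are the pigeons.
To avoid 8 of any one flavour, the worst case takes at most 7 of each flavour, or every candy of a flavour that has fewer than 7.
That gives 7 + 7 + 7 + 4 + 1 + 7 + 7 = 40 candies with no flavour reaching 8.
The next candy forces some flavour to 8, so 40 + 1 = 41.

41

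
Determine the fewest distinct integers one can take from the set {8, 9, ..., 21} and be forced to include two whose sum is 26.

10

Two chosen integers sum to 26 exactly when both halves of some pair {x, 26−x} with 8 ≤ x ≤ 26−x ≤ 18 are chosen — 5 such pairs.
The remaining 4 elements (those with no distinct partner in range) can never complete a 26-sum, so the worst case takes all of them and one from each pair: 4 + 5 = 9.
Pigeonhole: the 10th integer has to be the second member of some pair, so 9 + 1 = 10.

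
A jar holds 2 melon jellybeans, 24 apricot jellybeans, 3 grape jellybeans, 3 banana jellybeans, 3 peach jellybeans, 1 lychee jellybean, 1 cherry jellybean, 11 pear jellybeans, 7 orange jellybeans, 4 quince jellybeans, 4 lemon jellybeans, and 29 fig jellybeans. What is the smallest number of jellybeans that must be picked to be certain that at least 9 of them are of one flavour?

By the pigeonhole principle, put each drawn jellybean into a box by flavour. The largest draw with every box below 9 takes min(count, 8) from each flavour; flavours with fewer than 8 contribute all they have.
Σ min(cᵢ, 8) = 2 + 8 + 3 + 3 + 3 + 1 + 1 + 8 + 7 + 4 + 4 + 8 = 52.
Draw number 52 + 1 = 53 must push one box to 9.

53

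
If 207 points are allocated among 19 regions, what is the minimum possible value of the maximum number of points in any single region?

By pigeonhole, the 19 regions are the holes and the 207 points are the pigeons.
If every region held at most 10 points, the total would be at most 19 × 10 = 190, which is less than 207.
So some region holds at least ⌈207/19⌉ = 11 points.

11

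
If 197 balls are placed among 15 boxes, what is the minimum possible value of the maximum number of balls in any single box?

By the pigeonhole principle, the 15 boxes are the holes and the 197 balls are the pigeons.
If every box held at most 13 balls, the total would be at most 15 × 13 = 195, which is less than 197.
So some box holds at least ⌈197/15⌉ = 14 balls.

14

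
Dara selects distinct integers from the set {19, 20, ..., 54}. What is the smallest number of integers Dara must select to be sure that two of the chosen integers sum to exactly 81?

Group the elements by complementary pair {x, 81−x}: {27,54}, {28,53}, {29,52}, …, giving 14 two-element pairs and 8 integers whose partner 81−x falls outside [19,54].
Treating each of those 22 groups as a pigeonhole, one can pick one integer per group — 22 integers — with no two summing to 81.
The 23rd integer lands in an occupied pair, forcing a sum of 81.

23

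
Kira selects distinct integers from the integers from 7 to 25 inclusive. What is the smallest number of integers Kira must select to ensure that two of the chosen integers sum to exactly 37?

A set avoiding the sum 37 can contain at most one of each pair {x, 37−x}, plus the 5 elements whose complement lies outside the range.
The integers 7, …, 18 (12 of them) are such a set: any two sum to at least 7+8 = 15 and at most 17+18 = 35 < 37.
Any 13th integer completes one of the 7 pairs, so 13 choices force a sum of 37.

13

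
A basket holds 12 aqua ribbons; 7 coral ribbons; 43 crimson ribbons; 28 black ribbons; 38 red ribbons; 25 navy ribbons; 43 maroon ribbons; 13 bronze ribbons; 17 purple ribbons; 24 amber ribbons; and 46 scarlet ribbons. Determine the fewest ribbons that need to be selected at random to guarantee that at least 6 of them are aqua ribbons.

In the worst case for collecting aqua ribbons, every non-aqua ribbon comes out first.
There are 7 + 43 + 28 + 38 + 25 + 43 + 13 + 17 + 24 + 46 = 284 non-aqua ribbons altogether.
After those, each further ribbon must be aqua, so 284 + 6 = 290 draws guarantee 6 aqua ribbons.

290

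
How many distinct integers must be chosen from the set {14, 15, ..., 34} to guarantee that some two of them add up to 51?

13

A set avoiding the sum 51 can contain at most one of each pair {x, 51−x}, plus the 3 elements whose complement lies outside the range.
The integers 14, …, 25 (12 of them) are such a set: any two sum to at least 14+15 = 29 and at most 24+25 = 49 < 51.
Any 13th integer completes one of the 9 pairs, so 13 choices force a sum of 51.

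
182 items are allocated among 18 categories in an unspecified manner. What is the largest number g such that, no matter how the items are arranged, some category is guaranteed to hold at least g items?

11

The 18 categories are the holes and the 182 items are the pigeons.
If every category held at most 10 items, the total would be at most 18 × 10 = 180, which is less than 182.
So some category holds at least ⌈182/18⌉ = 11 items.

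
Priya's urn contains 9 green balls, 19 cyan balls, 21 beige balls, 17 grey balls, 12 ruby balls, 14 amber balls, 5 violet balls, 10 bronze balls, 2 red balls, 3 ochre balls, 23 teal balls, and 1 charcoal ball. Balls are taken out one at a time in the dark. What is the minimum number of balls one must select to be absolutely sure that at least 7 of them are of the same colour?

60

Put each drawn ball into a box by colour. The largest draw with every box below 7 takes min(count, 6) from each colour; colours with fewer than 6 contribute all they have.
Σ min(cᵢ, 6) = 6 + 6 + 6 + 6 + 6 + 6 + 5 + 6 + 2 + 3 + 6 + 1 = 59.
Draw number 59 + 1 = 60 must push one box to 7.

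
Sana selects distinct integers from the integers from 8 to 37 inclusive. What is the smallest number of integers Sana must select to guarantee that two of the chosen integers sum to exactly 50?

19

Two chosen integers sum to 50 exactly when both halves of some pair {x, 50−x} with 13 ≤ x ≤ 50−x ≤ 37 are chosen — 12 such pairs.
The remaining 6 elements (those with no distinct partner in range) can never complete a 50-sum, so the worst case takes all of them and one from each pair: 6 + 12 = 18.
Pigeonhole: the 19th integer has to be the second member of some pair, so 18 + 1 = 19.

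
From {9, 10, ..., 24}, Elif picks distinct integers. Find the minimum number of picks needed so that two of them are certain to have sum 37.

11

Group the elements by complementary pair {x, 37−x}: {13,24}, {14,23}, {15,22}, …, giving 6 two-element pairs and 4 integers whose partner 37−x falls outside [9,24].
By the pigeonhole principle, treating each of those 10 groups as a pigeonhole, one can pick one integer per group — 10 integers — with no two summing to 37.
The 11th integer lands in an occupied pair, forcing a sum of 37.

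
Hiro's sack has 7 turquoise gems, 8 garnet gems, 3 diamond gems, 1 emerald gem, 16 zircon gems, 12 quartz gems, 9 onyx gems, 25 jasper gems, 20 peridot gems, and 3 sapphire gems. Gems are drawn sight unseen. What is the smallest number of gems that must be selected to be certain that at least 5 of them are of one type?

An adversary could hand out at most 4 gems per type (diamond, emerald, sapphire run out sooner): 4 + 4 + 3 + 1 + 4 + 4 + 4 + 4 + 4 + 3 = 35 gems and still no type has 5.
One more gem lands in a type already at 4, so 36 draws are enough and 35 are not.

36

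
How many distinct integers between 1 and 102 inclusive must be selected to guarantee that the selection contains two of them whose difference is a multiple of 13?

Integers whose pairwise differences are multiples of 13 are exactly those sharing a remainder mod 13. The 13 residue classes mod 13 are the pigeonholes.
With 13 integers one could put 1 in each residue class and have no class reach 2.
The 14th integer pushes some class to 2, so 13·1 + 1 = 14.

14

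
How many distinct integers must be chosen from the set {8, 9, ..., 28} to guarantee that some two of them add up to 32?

A set avoiding the sum 32 can contain at most one of each pair {x, 32−x}, plus the 5 elements whose complement lies outside the range or equal to its own complement.
The integers 16, …, 28 (13 of them) are such a set: any two sum to at least 16+17 = 33 > 32.
Any 14th integer completes one of the 8 pairs, so 14 choices force a sum of 32.

14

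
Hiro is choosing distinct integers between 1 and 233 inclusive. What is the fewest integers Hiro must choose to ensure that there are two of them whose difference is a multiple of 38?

Integers whose pairwise differences are multiples of 38 are exactly those sharing a remainder mod 38. By the pigeonhole principle, the 38 residue classes mod 38 are the pigeonholes.
With 38 integers one could put 1 in each residue class and have no class reach 2.
The 39th integer pushes some class to 2, so 38·1 + 1 = 39.

39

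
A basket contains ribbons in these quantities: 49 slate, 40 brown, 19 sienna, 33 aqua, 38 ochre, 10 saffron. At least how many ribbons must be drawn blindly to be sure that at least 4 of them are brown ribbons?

In the worst case for collecting brown ribbons, every non-brown ribbon comes out first.
There are 49 + 19 + 33 + 38 + 10 = 149 non-brown ribbons altogether.
After those, each further ribbon must be brown, so 149 + 4 = 153 draws guarantee 4 brown ribbons.

153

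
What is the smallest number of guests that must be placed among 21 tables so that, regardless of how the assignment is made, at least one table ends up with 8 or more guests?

148

With 147 guests one could put exactly 7 in each of the 21 tables, and no table would reach 8.
By the pigeonhole principle, one more guest must land in a table that already has 7, giving it 8.
So 21 × 7 + 1 = 148 guests are required.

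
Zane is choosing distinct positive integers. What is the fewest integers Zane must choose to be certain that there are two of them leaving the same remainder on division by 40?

The 40 residue classes mod 40 are the pigeonholes.
With 40 integers one could put 1 in each residue class and have no class reach 2.
The 41st integer pushes some class to 2, so 40·1 + 1 = 41.

41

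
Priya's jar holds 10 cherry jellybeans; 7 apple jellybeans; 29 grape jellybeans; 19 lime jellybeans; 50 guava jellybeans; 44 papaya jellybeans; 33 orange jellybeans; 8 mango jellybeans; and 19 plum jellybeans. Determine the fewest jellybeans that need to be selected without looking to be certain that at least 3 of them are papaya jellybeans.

In the worst case for collecting papaya jellybeans, every non-papaya jellybean comes out first.
There are 10 + 7 + 29 + 19 + 50 + 33 + 8 + 19 = 175 non-papaya jellybeans altogether.
After those, each further jellybean must be papaya, so 175 + 3 = 178 draws guarantee 3 papaya jellybeans.

178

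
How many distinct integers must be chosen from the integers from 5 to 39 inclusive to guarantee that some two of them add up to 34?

24

Two chosen integers sum to 34 exactly when both halves of some pair {x, 34−x} with 5 ≤ x ≤ 34−x ≤ 29 are chosen — 12 such pairs.
The remaining 11 elements (those with no distinct partner in range) can never complete a 34-sum, so the worst case takes all of them and one from each pair: 11 + 12 = 23.
The 24th integer has to be the second member of some pair, so 23 + 1 = 24.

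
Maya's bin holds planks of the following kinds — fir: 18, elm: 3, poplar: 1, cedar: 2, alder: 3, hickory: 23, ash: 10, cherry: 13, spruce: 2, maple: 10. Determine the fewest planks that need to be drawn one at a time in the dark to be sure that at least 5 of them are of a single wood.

32

The 10 woods are the holes; the planks drawn are the pigeons.
To avoid 5 of any one wood, the worst case takes at most 4 of each wood, or every plank of a wood that has fewer than 4.
That gives 4 + 3 + 1 + 2 + 3 + 4 + 4 + 4 + 2 + 4 = 31 planks with no wood reaching 5.
The next plank forces some wood to 5, so 31 + 1 = 32.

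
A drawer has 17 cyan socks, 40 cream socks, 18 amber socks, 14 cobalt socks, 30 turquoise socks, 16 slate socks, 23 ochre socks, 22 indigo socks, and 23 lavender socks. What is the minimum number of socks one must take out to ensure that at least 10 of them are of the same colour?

82

By pigeonhole, the 9 colours are the holes; the socks drawn are the pigeons.
To avoid 10 of any one colour, the worst case takes at most 9 of each colour.
That gives 9 + 9 + 9 + 9 + 9 + 9 + 9 + 9 + 9 = 81 socks with no colour reaching 10.
The next sock forces some colour to 10, so 81 + 1 = 82.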